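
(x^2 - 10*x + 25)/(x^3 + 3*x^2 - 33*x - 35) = (x - 5)/(x^2 + 8*x + 7)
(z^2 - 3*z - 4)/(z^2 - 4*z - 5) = (z - 4)/(z - 5)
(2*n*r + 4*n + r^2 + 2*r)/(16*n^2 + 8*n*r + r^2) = (2*n*r + 4*n + r^2 + 2*r)/(16*n^2 + 8*n*r + r^2)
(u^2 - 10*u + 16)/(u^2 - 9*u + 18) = (u^2 - 10*u + 16)/(u^2 - 9*u + 18)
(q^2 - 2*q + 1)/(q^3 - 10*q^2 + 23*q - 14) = (q - 1)/(q^2 - 9*q + 14)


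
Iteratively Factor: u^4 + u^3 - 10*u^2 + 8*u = (u)*(u^3 + u^2 - 10*u + 8) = u*(u - 2)*(u^2 + 3*u - 4) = u*(u - 2)*(u + 4)*(u - 1)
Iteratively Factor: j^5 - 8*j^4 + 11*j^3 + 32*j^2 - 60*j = (j - 5)*(j^4 - 3*j^3 - 4*j^2 + 12*j) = (j - 5)*(j + 2)*(j^3 - 5*j^2 + 6*j) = (j - 5)*(j - 2)*(j + 2)*(j^2 - 3*j) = (j - 5)*(j - 3)*(j - 2)*(j + 2)*(j)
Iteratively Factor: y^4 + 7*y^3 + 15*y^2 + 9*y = (y)*(y^3 + 7*y^2 + 15*y + 9) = y*(y + 1)*(y^2 + 6*y + 9) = y*(y + 1)*(y + 3)*(y + 3)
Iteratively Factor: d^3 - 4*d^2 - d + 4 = (d - 4)*(d^2 - 1) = (d - 4)*(d - 1)*(d + 1)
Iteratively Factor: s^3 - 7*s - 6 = (s - 3)*(s^2 + 3*s + 2) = (s - 3)*(s + 2)*(s + 1)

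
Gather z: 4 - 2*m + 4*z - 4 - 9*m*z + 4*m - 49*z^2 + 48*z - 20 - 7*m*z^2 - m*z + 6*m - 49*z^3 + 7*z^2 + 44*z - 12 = 8*m - 49*z^3 + z^2*(-7*m - 42) + z*(96 - 10*m) - 32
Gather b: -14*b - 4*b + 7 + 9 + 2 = 18 - 18*b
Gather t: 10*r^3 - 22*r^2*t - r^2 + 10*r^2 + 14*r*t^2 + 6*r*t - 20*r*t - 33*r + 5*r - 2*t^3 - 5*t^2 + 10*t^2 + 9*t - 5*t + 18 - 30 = 10*r^3 + 9*r^2 - 28*r - 2*t^3 + t^2*(14*r + 5) + t*(-22*r^2 - 14*r + 4) - 12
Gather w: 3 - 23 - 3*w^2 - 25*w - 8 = -3*w^2 - 25*w - 28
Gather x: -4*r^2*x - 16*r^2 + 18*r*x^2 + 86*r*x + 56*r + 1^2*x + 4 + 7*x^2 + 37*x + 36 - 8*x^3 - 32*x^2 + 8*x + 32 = -16*r^2 + 56*r - 8*x^3 + x^2*(18*r - 25) + x*(-4*r^2 + 86*r + 46) + 72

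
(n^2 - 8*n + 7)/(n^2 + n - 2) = (n - 7)/(n + 2)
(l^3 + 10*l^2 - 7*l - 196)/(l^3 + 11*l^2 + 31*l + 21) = (l^2 + 3*l - 28)/(l^2 + 4*l + 3)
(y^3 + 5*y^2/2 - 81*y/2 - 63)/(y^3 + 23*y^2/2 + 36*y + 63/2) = (y - 6)/(y + 3)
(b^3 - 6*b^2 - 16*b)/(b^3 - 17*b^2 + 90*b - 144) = b*(b + 2)/(b^2 - 9*b + 18)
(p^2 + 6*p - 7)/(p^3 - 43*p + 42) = 1/(p - 6)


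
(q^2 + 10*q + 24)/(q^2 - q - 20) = (q + 6)/(q - 5)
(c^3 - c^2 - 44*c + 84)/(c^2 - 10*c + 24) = (c^2 + 5*c - 14)/(c - 4)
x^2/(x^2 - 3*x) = x/(x - 3)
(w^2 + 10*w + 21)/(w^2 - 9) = (w + 7)/(w - 3)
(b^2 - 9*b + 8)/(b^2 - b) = (b - 8)/b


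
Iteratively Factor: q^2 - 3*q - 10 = (q + 2)*(q - 5)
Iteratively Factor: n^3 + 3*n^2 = (n)*(n^2 + 3*n) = n*(n + 3)*(n)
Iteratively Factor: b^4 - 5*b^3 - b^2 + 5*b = (b - 1)*(b^3 - 4*b^2 - 5*b) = (b - 5)*(b - 1)*(b^2 + b) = b*(b - 5)*(b - 1)*(b + 1)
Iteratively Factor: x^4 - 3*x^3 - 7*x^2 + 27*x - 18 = (x - 1)*(x^3 - 2*x^2 - 9*x + 18) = (x - 1)*(x + 3)*(x^2 - 5*x + 6) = (x - 2)*(x - 1)*(x + 3)*(x - 3)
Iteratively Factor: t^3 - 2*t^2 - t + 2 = (t + 1)*(t^2 - 3*t + 2) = (t - 1)*(t + 1)*(t - 2)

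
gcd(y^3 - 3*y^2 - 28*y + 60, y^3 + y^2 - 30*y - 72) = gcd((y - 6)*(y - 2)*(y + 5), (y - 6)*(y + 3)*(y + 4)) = y - 6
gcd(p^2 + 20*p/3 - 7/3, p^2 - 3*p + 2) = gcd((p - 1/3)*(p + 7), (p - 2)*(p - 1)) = 1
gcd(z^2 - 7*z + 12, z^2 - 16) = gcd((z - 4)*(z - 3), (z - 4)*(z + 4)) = z - 4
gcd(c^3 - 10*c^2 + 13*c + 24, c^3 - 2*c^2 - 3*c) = c^2 - 2*c - 3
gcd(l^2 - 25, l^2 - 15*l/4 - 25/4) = l - 5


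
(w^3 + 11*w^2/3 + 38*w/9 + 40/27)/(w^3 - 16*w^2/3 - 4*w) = (w^2 + 3*w + 20/9)/(w*(w - 6))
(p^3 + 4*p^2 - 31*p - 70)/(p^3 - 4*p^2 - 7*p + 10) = (p + 7)/(p - 1)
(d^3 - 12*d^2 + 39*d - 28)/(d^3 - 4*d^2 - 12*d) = (-d^3 + 12*d^2 - 39*d + 28)/(d*(-d^2 + 4*d + 12))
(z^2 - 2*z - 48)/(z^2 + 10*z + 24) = (z - 8)/(z + 4)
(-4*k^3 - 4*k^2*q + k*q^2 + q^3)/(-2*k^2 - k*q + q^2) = 2*k + q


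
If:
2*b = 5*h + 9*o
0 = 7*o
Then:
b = 5*h/2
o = 0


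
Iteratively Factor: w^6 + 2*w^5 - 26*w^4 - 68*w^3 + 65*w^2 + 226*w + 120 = (w + 1)*(w^5 + w^4 - 27*w^3 - 41*w^2 + 106*w + 120) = (w - 2)*(w + 1)*(w^4 + 3*w^3 - 21*w^2 - 83*w - 60) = (w - 2)*(w + 1)*(w + 4)*(w^3 - w^2 - 17*w - 15) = (w - 5)*(w - 2)*(w + 1)*(w + 4)*(w^2 + 4*w + 3) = (w - 5)*(w - 2)*(w + 1)^2*(w + 4)*(w + 3)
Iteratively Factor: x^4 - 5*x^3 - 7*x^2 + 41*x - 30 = (x - 1)*(x^3 - 4*x^2 - 11*x + 30) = (x - 1)*(x + 3)*(x^2 - 7*x + 10) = (x - 5)*(x - 1)*(x + 3)*(x - 2)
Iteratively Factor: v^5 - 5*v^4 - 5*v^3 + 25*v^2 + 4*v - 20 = (v + 2)*(v^4 - 7*v^3 + 9*v^2 + 7*v - 10) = (v - 1)*(v + 2)*(v^3 - 6*v^2 + 3*v + 10) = (v - 1)*(v + 1)*(v + 2)*(v^2 - 7*v + 10) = (v - 2)*(v - 1)*(v + 1)*(v + 2)*(v - 5)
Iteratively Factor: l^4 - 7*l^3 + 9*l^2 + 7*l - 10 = (l - 1)*(l^3 - 6*l^2 + 3*l + 10) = (l - 5)*(l - 1)*(l^2 - l - 2) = (l - 5)*(l - 1)*(l + 1)*(l - 2)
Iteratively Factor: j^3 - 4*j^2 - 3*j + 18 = (j - 3)*(j^2 - j - 6) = (j - 3)^2*(j + 2)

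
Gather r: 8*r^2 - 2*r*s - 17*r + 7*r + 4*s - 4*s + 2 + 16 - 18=8*r^2 + r*(-2*s - 10)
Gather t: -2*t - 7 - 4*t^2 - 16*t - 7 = -4*t^2 - 18*t - 14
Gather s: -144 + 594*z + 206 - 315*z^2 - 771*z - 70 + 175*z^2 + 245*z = -140*z^2 + 68*z - 8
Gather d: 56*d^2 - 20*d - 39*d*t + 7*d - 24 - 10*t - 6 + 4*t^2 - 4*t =56*d^2 + d*(-39*t - 13) + 4*t^2 - 14*t - 30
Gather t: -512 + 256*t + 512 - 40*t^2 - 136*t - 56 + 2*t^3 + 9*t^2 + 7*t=2*t^3 - 31*t^2 + 127*t - 56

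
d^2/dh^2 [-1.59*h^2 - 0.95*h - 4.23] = -3.18000000000000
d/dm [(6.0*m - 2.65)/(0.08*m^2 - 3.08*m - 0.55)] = (-0.48*m^2 + 0.423999999999999*m - 11.462)/(0.0064*m^4 - 0.4928*m^3 + 9.3984*m^2 + 3.388*m + 0.3025)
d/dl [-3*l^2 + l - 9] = 1 - 6*l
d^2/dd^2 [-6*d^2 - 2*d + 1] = -12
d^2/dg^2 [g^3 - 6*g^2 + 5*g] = 6*g - 12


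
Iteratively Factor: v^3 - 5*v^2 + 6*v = (v)*(v^2 - 5*v + 6) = v*(v - 3)*(v - 2)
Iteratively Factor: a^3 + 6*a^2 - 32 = (a + 4)*(a^2 + 2*a - 8) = (a - 2)*(a + 4)*(a + 4)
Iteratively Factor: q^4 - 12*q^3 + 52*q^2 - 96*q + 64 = (q - 4)*(q^3 - 8*q^2 + 20*q - 16) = (q - 4)*(q - 2)*(q^2 - 6*q + 8) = (q - 4)^2*(q - 2)*(q - 2)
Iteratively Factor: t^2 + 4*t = (t)*(t + 4)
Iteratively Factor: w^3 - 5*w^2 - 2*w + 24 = (w - 3)*(w^2 - 2*w - 8) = (w - 4)*(w - 3)*(w + 2)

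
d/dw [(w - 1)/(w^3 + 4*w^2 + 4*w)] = (-2*w^2 + 3*w + 2)/(w^2*(w^3 + 6*w^2 + 12*w + 8))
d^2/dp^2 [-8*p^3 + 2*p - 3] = -48*p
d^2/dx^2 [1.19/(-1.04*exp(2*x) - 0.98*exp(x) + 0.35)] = (-1.19*(2.08*exp(x) + 0.98)*(4.16*exp(x) + 1.96)*exp(x) + (4.9504*exp(x) + 1.1662)*(1.04*exp(2*x) + 0.98*exp(x) - 0.35))*exp(x)/(1.04*exp(2*x) + 0.98*exp(x) - 0.35)^3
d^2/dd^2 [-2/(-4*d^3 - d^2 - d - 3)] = 4*(-(12*d + 1)*(4*d^3 + d^2 + d + 3) + (12*d^2 + 2*d + 1)^2)/(4*d^3 + d^2 + d + 3)^3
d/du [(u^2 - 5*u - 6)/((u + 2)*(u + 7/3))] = 12*(7*u^2 + 16*u + 2)/(9*u^4 + 78*u^3 + 253*u^2 + 364*u + 196)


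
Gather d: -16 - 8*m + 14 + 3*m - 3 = -5*m - 5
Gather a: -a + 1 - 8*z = -a - 8*z + 1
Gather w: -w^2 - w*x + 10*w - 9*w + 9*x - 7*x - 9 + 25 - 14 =-w^2 + w*(1 - x) + 2*x + 2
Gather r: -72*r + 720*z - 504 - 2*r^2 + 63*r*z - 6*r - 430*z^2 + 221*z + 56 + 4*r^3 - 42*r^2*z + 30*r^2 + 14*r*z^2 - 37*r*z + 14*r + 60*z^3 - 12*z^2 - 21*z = 4*r^3 + r^2*(28 - 42*z) + r*(14*z^2 + 26*z - 64) + 60*z^3 - 442*z^2 + 920*z - 448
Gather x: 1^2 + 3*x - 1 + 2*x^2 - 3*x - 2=2*x^2 - 2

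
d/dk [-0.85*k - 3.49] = -0.850000000000000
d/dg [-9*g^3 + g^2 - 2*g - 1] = -27*g^2 + 2*g - 2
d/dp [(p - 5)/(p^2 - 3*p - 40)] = (p^2 - 3*p - (p - 5)*(2*p - 3) - 40)/(-p^2 + 3*p + 40)^2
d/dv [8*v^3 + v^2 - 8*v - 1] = 24*v^2 + 2*v - 8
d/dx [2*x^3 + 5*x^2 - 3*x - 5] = 6*x^2 + 10*x - 3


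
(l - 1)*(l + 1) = l^2 - 1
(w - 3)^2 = w^2 - 6*w + 9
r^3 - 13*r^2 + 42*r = r*(r - 7)*(r - 6)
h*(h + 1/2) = h^2 + h/2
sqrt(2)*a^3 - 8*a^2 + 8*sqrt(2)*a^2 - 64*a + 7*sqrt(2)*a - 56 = (a + 7)*(a - 4*sqrt(2))*(sqrt(2)*a + sqrt(2))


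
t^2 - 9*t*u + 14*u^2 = (t - 7*u)*(t - 2*u)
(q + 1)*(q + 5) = q^2 + 6*q + 5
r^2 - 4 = (r - 2)*(r + 2)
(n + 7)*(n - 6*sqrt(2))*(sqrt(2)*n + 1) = sqrt(2)*n^3 - 11*n^2 + 7*sqrt(2)*n^2 - 77*n - 6*sqrt(2)*n - 42*sqrt(2)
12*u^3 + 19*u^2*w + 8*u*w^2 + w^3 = (u + w)*(3*u + w)*(4*u + w)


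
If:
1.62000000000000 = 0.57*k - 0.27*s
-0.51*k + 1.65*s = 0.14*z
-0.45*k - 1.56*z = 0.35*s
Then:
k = 3.28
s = 0.91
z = -1.15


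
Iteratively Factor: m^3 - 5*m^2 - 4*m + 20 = (m - 2)*(m^2 - 3*m - 10) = (m - 5)*(m - 2)*(m + 2)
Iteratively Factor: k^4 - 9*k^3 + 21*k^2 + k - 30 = (k + 1)*(k^3 - 10*k^2 + 31*k - 30) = (k - 3)*(k + 1)*(k^2 - 7*k + 10) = (k - 5)*(k - 3)*(k + 1)*(k - 2)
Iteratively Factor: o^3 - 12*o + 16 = (o - 2)*(o^2 + 2*o - 8) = (o - 2)^2*(o + 4)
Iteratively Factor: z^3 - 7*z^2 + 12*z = (z - 4)*(z^2 - 3*z) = z*(z - 4)*(z - 3)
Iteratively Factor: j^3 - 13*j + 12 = (j - 3)*(j^2 + 3*j - 4) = (j - 3)*(j - 1)*(j + 4)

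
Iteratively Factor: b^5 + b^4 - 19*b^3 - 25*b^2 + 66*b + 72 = (b + 3)*(b^4 - 2*b^3 - 13*b^2 + 14*b + 24) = (b + 3)^2*(b^3 - 5*b^2 + 2*b + 8) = (b + 1)*(b + 3)^2*(b^2 - 6*b + 8) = (b - 4)*(b + 1)*(b + 3)^2*(b - 2)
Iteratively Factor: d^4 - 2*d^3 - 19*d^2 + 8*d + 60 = (d + 3)*(d^3 - 5*d^2 - 4*d + 20) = (d - 2)*(d + 3)*(d^2 - 3*d - 10) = (d - 5)*(d - 2)*(d + 3)*(d + 2)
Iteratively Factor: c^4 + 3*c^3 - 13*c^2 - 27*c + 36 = (c + 4)*(c^3 - c^2 - 9*c + 9) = (c - 3)*(c + 4)*(c^2 + 2*c - 3) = (c - 3)*(c - 1)*(c + 4)*(c + 3)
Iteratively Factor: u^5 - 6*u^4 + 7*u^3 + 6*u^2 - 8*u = (u - 1)*(u^4 - 5*u^3 + 2*u^2 + 8*u) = u*(u - 1)*(u^3 - 5*u^2 + 2*u + 8) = u*(u - 2)*(u - 1)*(u^2 - 3*u - 4) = u*(u - 2)*(u - 1)*(u + 1)*(u - 4)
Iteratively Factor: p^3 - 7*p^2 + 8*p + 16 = (p - 4)*(p^2 - 3*p - 4) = (p - 4)^2*(p + 1)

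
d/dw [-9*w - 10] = -9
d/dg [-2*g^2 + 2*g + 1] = 2 - 4*g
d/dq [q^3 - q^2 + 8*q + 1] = 3*q^2 - 2*q + 8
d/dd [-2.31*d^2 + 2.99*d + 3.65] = 2.99 - 4.62*d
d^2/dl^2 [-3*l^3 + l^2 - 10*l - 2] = 2 - 18*l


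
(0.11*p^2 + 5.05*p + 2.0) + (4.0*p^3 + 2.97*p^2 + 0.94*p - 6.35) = 4.0*p^3 + 3.08*p^2 + 5.99*p - 4.35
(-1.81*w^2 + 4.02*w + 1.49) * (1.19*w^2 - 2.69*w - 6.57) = -2.1539*w^4 + 9.6527*w^3 + 2.851*w^2 - 30.4195*w - 9.7893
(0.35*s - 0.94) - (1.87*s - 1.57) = 0.63 - 1.52*s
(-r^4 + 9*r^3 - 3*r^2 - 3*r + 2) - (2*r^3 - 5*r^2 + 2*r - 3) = -r^4 + 7*r^3 + 2*r^2 - 5*r + 5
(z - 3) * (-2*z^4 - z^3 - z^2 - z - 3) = -2*z^5 + 5*z^4 + 2*z^3 + 2*z^2 + 9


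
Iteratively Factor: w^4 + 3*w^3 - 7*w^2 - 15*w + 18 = (w - 2)*(w^3 + 5*w^2 + 3*w - 9) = (w - 2)*(w - 1)*(w^2 + 6*w + 9) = (w - 2)*(w - 1)*(w + 3)*(w + 3)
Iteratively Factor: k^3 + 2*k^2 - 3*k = (k)*(k^2 + 2*k - 3) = k*(k - 1)*(k + 3)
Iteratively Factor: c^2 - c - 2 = (c + 1)*(c - 2)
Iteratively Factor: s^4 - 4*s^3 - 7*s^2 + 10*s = (s - 5)*(s^3 + s^2 - 2*s) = (s - 5)*(s + 2)*(s^2 - s) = (s - 5)*(s - 1)*(s + 2)*(s)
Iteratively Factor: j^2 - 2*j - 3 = (j - 3)*(j + 1)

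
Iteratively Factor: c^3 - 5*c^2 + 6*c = (c - 2)*(c^2 - 3*c) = c*(c - 2)*(c - 3)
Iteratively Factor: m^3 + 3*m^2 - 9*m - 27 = (m - 3)*(m^2 + 6*m + 9) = (m - 3)*(m + 3)*(m + 3)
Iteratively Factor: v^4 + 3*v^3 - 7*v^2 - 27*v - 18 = (v + 2)*(v^3 + v^2 - 9*v - 9) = (v + 1)*(v + 2)*(v^2 - 9) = (v - 3)*(v + 1)*(v + 2)*(v + 3)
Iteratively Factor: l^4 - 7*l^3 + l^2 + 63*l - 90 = (l - 3)*(l^3 - 4*l^2 - 11*l + 30) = (l - 5)*(l - 3)*(l^2 + l - 6) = (l - 5)*(l - 3)*(l + 3)*(l - 2)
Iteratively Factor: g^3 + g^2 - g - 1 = (g - 1)*(g^2 + 2*g + 1) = (g - 1)*(g + 1)*(g + 1)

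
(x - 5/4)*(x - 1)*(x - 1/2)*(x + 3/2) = x^4 - 5*x^3/4 - 7*x^2/4 + 47*x/16 - 15/16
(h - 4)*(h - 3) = h^2 - 7*h + 12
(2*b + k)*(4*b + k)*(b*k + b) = 8*b^3*k + 8*b^3 + 6*b^2*k^2 + 6*b^2*k + b*k^3 + b*k^2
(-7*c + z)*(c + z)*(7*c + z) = -49*c^3 - 49*c^2*z + c*z^2 + z^3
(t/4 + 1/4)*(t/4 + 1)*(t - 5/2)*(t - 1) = t^4/16 + 3*t^3/32 - 11*t^2/16 - 3*t/32 + 5/8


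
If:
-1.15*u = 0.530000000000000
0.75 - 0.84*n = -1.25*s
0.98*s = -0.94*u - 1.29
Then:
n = -0.41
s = -0.87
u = -0.46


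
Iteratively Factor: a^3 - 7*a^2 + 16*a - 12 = (a - 2)*(a^2 - 5*a + 6) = (a - 3)*(a - 2)*(a - 2)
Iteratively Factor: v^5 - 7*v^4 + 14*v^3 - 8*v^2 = (v - 2)*(v^4 - 5*v^3 + 4*v^2) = v*(v - 2)*(v^3 - 5*v^2 + 4*v) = v*(v - 4)*(v - 2)*(v^2 - v) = v^2*(v - 4)*(v - 2)*(v - 1)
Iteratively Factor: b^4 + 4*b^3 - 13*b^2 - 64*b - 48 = (b + 4)*(b^3 - 13*b - 12) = (b + 1)*(b + 4)*(b^2 - b - 12) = (b + 1)*(b + 3)*(b + 4)*(b - 4)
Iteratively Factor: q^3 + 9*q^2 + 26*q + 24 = (q + 2)*(q^2 + 7*q + 12) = (q + 2)*(q + 3)*(q + 4)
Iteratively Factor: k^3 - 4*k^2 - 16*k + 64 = (k + 4)*(k^2 - 8*k + 16) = (k - 4)*(k + 4)*(k - 4)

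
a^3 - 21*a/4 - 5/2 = (a - 5/2)*(a + 1/2)*(a + 2)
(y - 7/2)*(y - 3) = y^2 - 13*y/2 + 21/2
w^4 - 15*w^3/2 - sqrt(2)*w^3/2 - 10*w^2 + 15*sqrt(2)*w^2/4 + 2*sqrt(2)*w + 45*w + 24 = (w - 8)*(w + 1/2)*(w - 2*sqrt(2))*(w + 3*sqrt(2)/2)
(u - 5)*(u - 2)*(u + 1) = u^3 - 6*u^2 + 3*u + 10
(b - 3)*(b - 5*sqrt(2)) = b^2 - 5*sqrt(2)*b - 3*b + 15*sqrt(2)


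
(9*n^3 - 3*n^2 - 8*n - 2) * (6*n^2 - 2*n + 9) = 54*n^5 - 36*n^4 + 39*n^3 - 23*n^2 - 68*n - 18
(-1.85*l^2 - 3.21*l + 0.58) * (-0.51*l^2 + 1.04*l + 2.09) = 0.9435*l^4 - 0.2869*l^3 - 7.5007*l^2 - 6.1057*l + 1.2122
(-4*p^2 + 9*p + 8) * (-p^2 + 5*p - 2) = 4*p^4 - 29*p^3 + 45*p^2 + 22*p - 16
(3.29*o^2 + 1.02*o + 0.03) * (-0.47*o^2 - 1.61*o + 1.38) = -1.5463*o^4 - 5.7763*o^3 + 2.8839*o^2 + 1.3593*o + 0.0414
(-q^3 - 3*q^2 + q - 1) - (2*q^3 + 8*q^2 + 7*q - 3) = -3*q^3 - 11*q^2 - 6*q + 2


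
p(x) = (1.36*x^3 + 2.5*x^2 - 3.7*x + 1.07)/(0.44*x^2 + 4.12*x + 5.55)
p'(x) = (-0.88*x - 4.12)*(1.36*x^3 + 2.5*x^2 - 3.7*x + 1.07)/(0.44*x^2 + 4.12*x + 5.55)^2 + (4.08*x^2 + 5.0*x - 3.7)/(0.44*x^2 + 4.12*x + 5.55) = (0.5984*x^4 + 11.2064*x^3 + 34.572*x^2 + 26.8084*x - 24.9434)/(0.1936*x^4 + 3.6256*x^3 + 21.8584*x^2 + 45.732*x + 30.8025)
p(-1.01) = 3.24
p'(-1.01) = -8.20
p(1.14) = 0.20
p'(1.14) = 0.58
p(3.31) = 2.73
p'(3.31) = 1.60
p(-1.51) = 23.11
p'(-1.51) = -200.16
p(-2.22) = -4.71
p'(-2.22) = -10.86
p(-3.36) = 2.97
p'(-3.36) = -6.65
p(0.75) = 0.03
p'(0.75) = 0.25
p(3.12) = 2.43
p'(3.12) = 1.54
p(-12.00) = -99.88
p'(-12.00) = -6.13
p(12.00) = 22.53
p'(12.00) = 2.65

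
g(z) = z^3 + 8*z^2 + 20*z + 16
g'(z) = 3*z^2 + 16*z + 20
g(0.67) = 33.29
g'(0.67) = 32.07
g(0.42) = 25.89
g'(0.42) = 27.25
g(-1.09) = 2.41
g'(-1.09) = 6.12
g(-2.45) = 0.31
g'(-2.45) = -1.19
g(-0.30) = 10.69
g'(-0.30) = 15.47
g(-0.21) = 12.14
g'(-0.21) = 16.77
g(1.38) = 61.46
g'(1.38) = 47.79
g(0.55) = 29.59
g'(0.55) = 29.71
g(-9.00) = -245.00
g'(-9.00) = 119.00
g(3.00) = 175.00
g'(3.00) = 95.00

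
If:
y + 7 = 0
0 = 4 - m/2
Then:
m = 8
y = -7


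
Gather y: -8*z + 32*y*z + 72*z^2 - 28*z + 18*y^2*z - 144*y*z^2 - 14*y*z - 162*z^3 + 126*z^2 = 18*y^2*z + y*(-144*z^2 + 18*z) - 162*z^3 + 198*z^2 - 36*z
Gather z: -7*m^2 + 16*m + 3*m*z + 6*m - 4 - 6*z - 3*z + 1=-7*m^2 + 22*m + z*(3*m - 9) - 3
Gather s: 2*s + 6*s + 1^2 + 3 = 8*s + 4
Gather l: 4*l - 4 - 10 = 4*l - 14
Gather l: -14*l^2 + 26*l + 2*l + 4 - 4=-14*l^2 + 28*l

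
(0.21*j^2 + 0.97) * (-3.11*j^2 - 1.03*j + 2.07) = -0.6531*j^4 - 0.2163*j^3 - 2.582*j^2 - 0.9991*j + 2.0079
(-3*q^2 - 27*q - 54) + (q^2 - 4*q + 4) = -2*q^2 - 31*q - 50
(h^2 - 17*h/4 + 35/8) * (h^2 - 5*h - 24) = h^4 - 37*h^3/4 + 13*h^2/8 + 641*h/8 - 105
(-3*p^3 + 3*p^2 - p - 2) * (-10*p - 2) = 30*p^4 - 24*p^3 + 4*p^2 + 22*p + 4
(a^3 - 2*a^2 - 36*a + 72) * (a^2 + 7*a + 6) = a^5 + 5*a^4 - 44*a^3 - 192*a^2 + 288*a + 432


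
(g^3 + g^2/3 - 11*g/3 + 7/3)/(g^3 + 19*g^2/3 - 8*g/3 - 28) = (g^2 - 2*g + 1)/(g^2 + 4*g - 12)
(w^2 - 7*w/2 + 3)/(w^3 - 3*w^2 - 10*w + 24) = (w - 3/2)/(w^2 - w - 12)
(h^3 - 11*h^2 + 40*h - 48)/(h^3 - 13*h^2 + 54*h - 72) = (h - 4)/(h - 6)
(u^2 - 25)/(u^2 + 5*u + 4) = (u^2 - 25)/(u^2 + 5*u + 4)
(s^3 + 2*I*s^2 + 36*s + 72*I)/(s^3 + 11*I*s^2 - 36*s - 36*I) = (s - 6*I)/(s + 3*I)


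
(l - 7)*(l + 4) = l^2 - 3*l - 28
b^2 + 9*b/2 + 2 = (b + 1/2)*(b + 4)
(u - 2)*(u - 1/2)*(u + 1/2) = u^3 - 2*u^2 - u/4 + 1/2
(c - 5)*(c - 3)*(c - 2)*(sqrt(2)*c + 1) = sqrt(2)*c^4 - 10*sqrt(2)*c^3 + c^3 - 10*c^2 + 31*sqrt(2)*c^2 - 30*sqrt(2)*c + 31*c - 30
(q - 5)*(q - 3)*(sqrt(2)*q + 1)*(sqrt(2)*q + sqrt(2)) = 2*q^4 - 14*q^3 + sqrt(2)*q^3 - 7*sqrt(2)*q^2 + 14*q^2 + 7*sqrt(2)*q + 30*q + 15*sqrt(2)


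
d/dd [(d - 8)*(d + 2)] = 2*d - 6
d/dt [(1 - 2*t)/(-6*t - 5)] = 16/(6*t + 5)^2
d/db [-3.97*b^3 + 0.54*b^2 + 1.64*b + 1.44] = -11.91*b^2 + 1.08*b + 1.64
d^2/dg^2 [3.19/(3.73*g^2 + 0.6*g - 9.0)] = (-88.764302*g^2 - 14.27844*g + 3.19*(7.46*g + 0.6)*(14.92*g + 1.2) + 214.1766)/(3.73*g^2 + 0.6*g - 9.0)^3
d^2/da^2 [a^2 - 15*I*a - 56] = 2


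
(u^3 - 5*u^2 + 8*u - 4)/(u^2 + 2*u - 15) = (u^3 - 5*u^2 + 8*u - 4)/(u^2 + 2*u - 15)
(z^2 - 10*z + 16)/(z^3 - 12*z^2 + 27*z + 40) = (z - 2)/(z^2 - 4*z - 5)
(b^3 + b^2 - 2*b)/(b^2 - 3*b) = (b^2 + b - 2)/(b - 3)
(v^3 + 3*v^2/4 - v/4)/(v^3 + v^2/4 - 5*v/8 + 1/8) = 2*v/(2*v - 1)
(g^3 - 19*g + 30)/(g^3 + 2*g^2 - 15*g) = (g - 2)/g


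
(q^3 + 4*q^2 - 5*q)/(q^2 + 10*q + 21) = q*(q^2 + 4*q - 5)/(q^2 + 10*q + 21)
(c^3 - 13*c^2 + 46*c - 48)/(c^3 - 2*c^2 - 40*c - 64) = (c^2 - 5*c + 6)/(c^2 + 6*c + 8)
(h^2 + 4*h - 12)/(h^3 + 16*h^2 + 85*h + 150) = (h - 2)/(h^2 + 10*h + 25)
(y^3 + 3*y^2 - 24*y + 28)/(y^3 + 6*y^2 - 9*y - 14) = (y - 2)/(y + 1)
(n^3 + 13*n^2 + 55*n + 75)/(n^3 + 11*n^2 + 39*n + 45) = (n + 5)/(n + 3)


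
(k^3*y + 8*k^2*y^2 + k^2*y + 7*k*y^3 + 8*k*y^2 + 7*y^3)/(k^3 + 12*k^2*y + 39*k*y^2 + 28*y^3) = y*(k + 1)/(k + 4*y)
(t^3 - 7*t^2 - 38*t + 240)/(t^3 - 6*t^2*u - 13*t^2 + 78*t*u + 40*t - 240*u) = (t + 6)/(t - 6*u)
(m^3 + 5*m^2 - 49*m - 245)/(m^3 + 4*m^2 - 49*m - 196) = (m + 5)/(m + 4)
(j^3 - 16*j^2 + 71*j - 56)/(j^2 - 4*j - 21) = (j^2 - 9*j + 8)/(j + 3)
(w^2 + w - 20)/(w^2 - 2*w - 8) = (w + 5)/(w + 2)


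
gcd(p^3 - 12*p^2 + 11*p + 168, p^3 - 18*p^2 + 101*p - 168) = p^2 - 15*p + 56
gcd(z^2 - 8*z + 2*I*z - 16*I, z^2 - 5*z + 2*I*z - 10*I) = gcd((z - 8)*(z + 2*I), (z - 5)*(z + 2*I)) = z + 2*I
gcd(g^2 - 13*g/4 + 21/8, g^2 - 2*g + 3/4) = g - 3/2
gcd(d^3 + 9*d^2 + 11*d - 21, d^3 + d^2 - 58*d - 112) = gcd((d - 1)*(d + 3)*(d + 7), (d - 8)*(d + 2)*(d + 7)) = d + 7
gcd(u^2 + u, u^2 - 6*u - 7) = u + 1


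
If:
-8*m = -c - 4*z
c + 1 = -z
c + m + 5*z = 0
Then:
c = -44/35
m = -1/35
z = 9/35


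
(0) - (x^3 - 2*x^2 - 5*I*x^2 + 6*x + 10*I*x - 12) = -x^3 + 2*x^2 + 5*I*x^2 - 6*x - 10*I*x + 12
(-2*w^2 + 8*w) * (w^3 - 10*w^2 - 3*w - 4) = -2*w^5 + 28*w^4 - 74*w^3 - 16*w^2 - 32*w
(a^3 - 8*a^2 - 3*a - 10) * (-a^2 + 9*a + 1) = -a^5 + 17*a^4 - 68*a^3 - 25*a^2 - 93*a - 10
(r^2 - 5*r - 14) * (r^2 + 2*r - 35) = r^4 - 3*r^3 - 59*r^2 + 147*r + 490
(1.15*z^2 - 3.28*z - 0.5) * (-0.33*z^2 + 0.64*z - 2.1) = -0.3795*z^4 + 1.8184*z^3 - 4.3492*z^2 + 6.568*z + 1.05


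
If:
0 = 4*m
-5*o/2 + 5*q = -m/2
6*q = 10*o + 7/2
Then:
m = 0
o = -1/2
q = -1/4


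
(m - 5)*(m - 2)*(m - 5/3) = m^3 - 26*m^2/3 + 65*m/3 - 50/3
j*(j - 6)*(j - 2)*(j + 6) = j^4 - 2*j^3 - 36*j^2 + 72*j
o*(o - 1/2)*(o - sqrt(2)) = o^3 - sqrt(2)*o^2 - o^2/2 + sqrt(2)*o/2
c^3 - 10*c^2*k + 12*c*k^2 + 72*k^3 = (c - 6*k)^2*(c + 2*k)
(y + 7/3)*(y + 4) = y^2 + 19*y/3 + 28/3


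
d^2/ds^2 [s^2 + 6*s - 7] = 2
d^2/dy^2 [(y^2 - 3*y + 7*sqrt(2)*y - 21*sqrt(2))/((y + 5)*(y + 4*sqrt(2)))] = 2*(-8*y^3 + 3*sqrt(2)*y^3 - 123*sqrt(2)*y^2 - 1344*y - 135*sqrt(2)*y - 2017*sqrt(2) - 960)/(y^6 + 15*y^5 + 12*sqrt(2)*y^5 + 171*y^4 + 180*sqrt(2)*y^4 + 1028*sqrt(2)*y^3 + 1565*y^3 + 3420*sqrt(2)*y^2 + 7200*y^2 + 12000*y + 9600*sqrt(2)*y + 16000*sqrt(2))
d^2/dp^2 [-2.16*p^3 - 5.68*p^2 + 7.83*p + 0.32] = -12.96*p - 11.36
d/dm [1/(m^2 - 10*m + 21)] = 2*(5 - m)/(m^2 - 10*m + 21)^2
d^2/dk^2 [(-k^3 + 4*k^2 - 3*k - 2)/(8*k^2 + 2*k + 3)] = 2*(-236*k^3 - 690*k^2 + 93*k + 94)/(512*k^6 + 384*k^5 + 672*k^4 + 296*k^3 + 252*k^2 + 54*k + 27)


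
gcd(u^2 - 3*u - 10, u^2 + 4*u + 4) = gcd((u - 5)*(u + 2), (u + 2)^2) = u + 2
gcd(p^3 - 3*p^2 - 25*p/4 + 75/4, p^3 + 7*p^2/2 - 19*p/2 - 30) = p^2 - p/2 - 15/2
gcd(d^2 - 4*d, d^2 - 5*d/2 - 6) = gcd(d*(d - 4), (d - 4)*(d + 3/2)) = d - 4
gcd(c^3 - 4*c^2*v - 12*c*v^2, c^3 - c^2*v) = c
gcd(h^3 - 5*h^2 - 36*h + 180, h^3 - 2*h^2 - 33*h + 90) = h^2 + h - 30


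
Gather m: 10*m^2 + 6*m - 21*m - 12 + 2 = 10*m^2 - 15*m - 10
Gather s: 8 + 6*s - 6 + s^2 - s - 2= s^2 + 5*s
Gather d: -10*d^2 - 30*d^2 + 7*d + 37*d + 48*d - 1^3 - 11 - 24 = -40*d^2 + 92*d - 36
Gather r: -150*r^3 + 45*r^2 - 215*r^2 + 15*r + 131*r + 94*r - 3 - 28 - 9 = -150*r^3 - 170*r^2 + 240*r - 40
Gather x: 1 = 1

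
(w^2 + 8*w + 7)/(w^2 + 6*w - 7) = (w + 1)/(w - 1)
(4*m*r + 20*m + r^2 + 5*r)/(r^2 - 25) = (4*m + r)/(r - 5)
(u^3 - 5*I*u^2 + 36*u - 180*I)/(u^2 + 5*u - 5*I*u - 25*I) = (u^2 + 36)/(u + 5)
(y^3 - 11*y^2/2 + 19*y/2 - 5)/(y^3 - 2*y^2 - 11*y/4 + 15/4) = 2*(y - 2)/(2*y + 3)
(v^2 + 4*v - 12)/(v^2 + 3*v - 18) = (v - 2)/(v - 3)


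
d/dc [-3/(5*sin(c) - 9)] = 15*cos(c)/(5*sin(c) - 9)^2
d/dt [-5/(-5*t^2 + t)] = 5*(1 - 10*t)/(t^2*(5*t - 1)^2)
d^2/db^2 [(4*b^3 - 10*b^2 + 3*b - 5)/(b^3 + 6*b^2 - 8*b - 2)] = 2*(-34*b^6 + 105*b^5 - 168*b^4 - 424*b^3 - 552*b^2 + 846*b - 468)/(b^9 + 18*b^8 + 84*b^7 - 78*b^6 - 744*b^5 + 1032*b^4 + 76*b^3 - 312*b^2 - 96*b - 8)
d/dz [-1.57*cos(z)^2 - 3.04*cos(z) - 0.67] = (3.14*cos(z) + 3.04)*sin(z)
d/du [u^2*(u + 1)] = u*(3*u + 2)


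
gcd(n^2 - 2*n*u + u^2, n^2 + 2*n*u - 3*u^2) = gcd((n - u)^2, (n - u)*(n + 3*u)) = -n + u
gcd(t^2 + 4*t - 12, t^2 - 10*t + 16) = t - 2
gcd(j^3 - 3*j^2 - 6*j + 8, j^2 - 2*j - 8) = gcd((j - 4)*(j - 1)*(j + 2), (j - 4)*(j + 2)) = j^2 - 2*j - 8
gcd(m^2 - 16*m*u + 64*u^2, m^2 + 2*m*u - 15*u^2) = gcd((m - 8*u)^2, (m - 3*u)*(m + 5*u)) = 1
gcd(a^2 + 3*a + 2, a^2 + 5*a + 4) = a + 1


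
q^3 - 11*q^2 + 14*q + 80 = (q - 8)*(q - 5)*(q + 2)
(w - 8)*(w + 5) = w^2 - 3*w - 40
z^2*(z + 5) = z^3 + 5*z^2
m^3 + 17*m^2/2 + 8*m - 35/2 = (m - 1)*(m + 5/2)*(m + 7)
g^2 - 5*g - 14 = (g - 7)*(g + 2)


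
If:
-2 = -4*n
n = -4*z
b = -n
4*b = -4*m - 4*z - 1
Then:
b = -1/2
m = 3/8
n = 1/2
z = -1/8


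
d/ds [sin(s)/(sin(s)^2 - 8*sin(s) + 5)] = (cos(s)^2 + 4)*cos(s)/(sin(s)^2 - 8*sin(s) + 5)^2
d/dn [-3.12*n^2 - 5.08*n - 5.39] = -6.24*n - 5.08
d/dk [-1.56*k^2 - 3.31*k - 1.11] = -3.12*k - 3.31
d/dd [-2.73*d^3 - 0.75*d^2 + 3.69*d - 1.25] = -8.19*d^2 - 1.5*d + 3.69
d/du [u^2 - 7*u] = 2*u - 7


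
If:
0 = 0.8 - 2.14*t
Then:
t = 0.37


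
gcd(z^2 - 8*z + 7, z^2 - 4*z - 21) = z - 7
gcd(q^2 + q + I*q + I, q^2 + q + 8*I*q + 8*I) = q + 1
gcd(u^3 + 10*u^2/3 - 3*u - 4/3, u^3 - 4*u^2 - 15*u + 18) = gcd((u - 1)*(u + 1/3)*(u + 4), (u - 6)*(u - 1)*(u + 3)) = u - 1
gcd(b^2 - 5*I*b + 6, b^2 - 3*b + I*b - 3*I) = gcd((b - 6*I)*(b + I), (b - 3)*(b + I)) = b + I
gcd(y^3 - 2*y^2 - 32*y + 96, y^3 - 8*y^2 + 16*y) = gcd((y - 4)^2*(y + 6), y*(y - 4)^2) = y^2 - 8*y + 16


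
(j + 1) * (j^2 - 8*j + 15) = j^3 - 7*j^2 + 7*j + 15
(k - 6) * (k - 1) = k^2 - 7*k + 6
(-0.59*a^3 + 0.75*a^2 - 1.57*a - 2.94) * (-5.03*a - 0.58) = 2.9677*a^4 - 3.4303*a^3 + 7.4621*a^2 + 15.6988*a + 1.7052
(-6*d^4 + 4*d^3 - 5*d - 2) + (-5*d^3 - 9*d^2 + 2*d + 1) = -6*d^4 - d^3 - 9*d^2 - 3*d - 1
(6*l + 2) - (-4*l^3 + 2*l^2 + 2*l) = 4*l^3 - 2*l^2 + 4*l + 2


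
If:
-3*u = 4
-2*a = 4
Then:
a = -2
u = -4/3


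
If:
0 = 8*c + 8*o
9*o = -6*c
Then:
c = 0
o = 0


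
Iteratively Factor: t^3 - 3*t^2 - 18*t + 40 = (t - 2)*(t^2 - t - 20) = (t - 5)*(t - 2)*(t + 4)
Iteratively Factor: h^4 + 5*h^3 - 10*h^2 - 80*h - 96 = (h + 3)*(h^3 + 2*h^2 - 16*h - 32) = (h - 4)*(h + 3)*(h^2 + 6*h + 8) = (h - 4)*(h + 2)*(h + 3)*(h + 4)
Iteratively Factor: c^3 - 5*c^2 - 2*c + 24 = (c - 4)*(c^2 - c - 6) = (c - 4)*(c + 2)*(c - 3)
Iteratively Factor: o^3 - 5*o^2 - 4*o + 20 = (o + 2)*(o^2 - 7*o + 10) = (o - 5)*(o + 2)*(o - 2)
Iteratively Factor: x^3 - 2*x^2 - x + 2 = (x - 2)*(x^2 - 1) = (x - 2)*(x + 1)*(x - 1)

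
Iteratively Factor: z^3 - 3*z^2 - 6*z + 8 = (z - 4)*(z^2 + z - 2) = (z - 4)*(z - 1)*(z + 2)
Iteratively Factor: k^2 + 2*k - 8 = (k - 2)*(k + 4)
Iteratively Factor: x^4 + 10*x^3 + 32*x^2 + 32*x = (x)*(x^3 + 10*x^2 + 32*x + 32) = x*(x + 2)*(x^2 + 8*x + 16) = x*(x + 2)*(x + 4)*(x + 4)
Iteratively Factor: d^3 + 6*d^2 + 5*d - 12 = (d - 1)*(d^2 + 7*d + 12) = (d - 1)*(d + 4)*(d + 3)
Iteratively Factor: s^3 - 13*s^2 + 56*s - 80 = (s - 5)*(s^2 - 8*s + 16) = (s - 5)*(s - 4)*(s - 4)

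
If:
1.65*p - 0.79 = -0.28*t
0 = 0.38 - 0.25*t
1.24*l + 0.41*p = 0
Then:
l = -0.07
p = 0.22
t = 1.52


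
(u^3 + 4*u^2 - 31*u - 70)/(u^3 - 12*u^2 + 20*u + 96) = (u^2 + 2*u - 35)/(u^2 - 14*u + 48)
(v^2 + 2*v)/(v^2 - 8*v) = (v + 2)/(v - 8)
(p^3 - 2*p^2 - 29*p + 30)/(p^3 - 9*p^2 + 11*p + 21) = (p^3 - 2*p^2 - 29*p + 30)/(p^3 - 9*p^2 + 11*p + 21)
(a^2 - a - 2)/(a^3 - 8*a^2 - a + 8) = (a - 2)/(a^2 - 9*a + 8)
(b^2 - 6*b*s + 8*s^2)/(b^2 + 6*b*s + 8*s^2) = (b^2 - 6*b*s + 8*s^2)/(b^2 + 6*b*s + 8*s^2)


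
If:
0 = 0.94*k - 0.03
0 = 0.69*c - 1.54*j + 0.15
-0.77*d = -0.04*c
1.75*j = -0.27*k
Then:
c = -0.23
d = -0.01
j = -0.00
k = 0.03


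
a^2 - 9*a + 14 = (a - 7)*(a - 2)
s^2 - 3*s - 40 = (s - 8)*(s + 5)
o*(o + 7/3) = o^2 + 7*o/3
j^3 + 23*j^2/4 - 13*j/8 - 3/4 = (j - 1/2)*(j + 1/4)*(j + 6)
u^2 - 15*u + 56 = (u - 8)*(u - 7)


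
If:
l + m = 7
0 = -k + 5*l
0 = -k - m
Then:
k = -35/4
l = -7/4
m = 35/4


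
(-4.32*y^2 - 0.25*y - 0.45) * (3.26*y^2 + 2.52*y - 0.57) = -14.0832*y^4 - 11.7014*y^3 + 0.3654*y^2 - 0.9915*y + 0.2565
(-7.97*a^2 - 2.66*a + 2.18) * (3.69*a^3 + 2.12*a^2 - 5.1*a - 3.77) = -29.4093*a^5 - 26.7118*a^4 + 43.052*a^3 + 48.2345*a^2 - 1.0898*a - 8.2186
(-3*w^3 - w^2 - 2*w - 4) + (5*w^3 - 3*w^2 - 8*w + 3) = 2*w^3 - 4*w^2 - 10*w - 1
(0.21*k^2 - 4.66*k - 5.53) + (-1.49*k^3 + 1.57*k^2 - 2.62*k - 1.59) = -1.49*k^3 + 1.78*k^2 - 7.28*k - 7.12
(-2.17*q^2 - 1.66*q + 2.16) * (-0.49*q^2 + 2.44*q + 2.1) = 1.0633*q^4 - 4.4814*q^3 - 9.6658*q^2 + 1.7844*q + 4.536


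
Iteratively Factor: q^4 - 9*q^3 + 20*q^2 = (q - 4)*(q^3 - 5*q^2) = q*(q - 4)*(q^2 - 5*q) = q*(q - 5)*(q - 4)*(q)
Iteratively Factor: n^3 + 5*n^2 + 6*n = (n + 3)*(n^2 + 2*n) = (n + 2)*(n + 3)*(n)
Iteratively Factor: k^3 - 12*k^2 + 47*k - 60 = (k - 4)*(k^2 - 8*k + 15) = (k - 5)*(k - 4)*(k - 3)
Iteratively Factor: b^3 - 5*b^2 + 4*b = (b - 1)*(b^2 - 4*b) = (b - 4)*(b - 1)*(b)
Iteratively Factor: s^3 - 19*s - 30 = (s + 2)*(s^2 - 2*s - 15) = (s + 2)*(s + 3)*(s - 5)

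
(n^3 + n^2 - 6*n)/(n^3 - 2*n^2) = (n + 3)/n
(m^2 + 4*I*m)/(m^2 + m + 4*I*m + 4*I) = m/(m + 1)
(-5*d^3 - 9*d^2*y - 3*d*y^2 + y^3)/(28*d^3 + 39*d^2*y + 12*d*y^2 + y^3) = (-5*d^2 - 4*d*y + y^2)/(28*d^2 + 11*d*y + y^2)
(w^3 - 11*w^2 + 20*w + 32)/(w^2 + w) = w - 12 + 32/w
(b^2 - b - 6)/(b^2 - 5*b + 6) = (b + 2)/(b - 2)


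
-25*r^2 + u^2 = (-5*r + u)*(5*r + u)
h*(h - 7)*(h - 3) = h^3 - 10*h^2 + 21*h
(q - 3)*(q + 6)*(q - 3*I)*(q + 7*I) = q^4 + 3*q^3 + 4*I*q^3 + 3*q^2 + 12*I*q^2 + 63*q - 72*I*q - 378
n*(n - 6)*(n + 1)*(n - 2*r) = n^4 - 2*n^3*r - 5*n^3 + 10*n^2*r - 6*n^2 + 12*n*r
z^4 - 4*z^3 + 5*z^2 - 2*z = z*(z - 2)*(z - 1)^2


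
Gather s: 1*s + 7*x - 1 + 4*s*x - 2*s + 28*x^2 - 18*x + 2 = s*(4*x - 1) + 28*x^2 - 11*x + 1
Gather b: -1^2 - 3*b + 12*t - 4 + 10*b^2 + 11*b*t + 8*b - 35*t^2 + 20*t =10*b^2 + b*(11*t + 5) - 35*t^2 + 32*t - 5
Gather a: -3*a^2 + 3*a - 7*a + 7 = -3*a^2 - 4*a + 7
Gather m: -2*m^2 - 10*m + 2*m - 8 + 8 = -2*m^2 - 8*m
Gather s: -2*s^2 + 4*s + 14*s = -2*s^2 + 18*s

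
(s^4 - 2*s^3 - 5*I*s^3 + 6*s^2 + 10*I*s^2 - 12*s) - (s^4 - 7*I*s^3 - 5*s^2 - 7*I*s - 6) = -2*s^3 + 2*I*s^3 + 11*s^2 + 10*I*s^2 - 12*s + 7*I*s + 6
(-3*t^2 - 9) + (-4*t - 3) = -3*t^2 - 4*t - 12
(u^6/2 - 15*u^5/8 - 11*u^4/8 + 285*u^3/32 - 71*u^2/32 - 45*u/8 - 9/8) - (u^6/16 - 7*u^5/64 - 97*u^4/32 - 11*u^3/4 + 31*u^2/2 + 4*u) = 7*u^6/16 - 113*u^5/64 + 53*u^4/32 + 373*u^3/32 - 567*u^2/32 - 77*u/8 - 9/8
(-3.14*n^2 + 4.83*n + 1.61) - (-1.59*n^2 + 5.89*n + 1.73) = -1.55*n^2 - 1.06*n - 0.12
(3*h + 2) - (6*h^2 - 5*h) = -6*h^2 + 8*h + 2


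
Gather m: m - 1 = m - 1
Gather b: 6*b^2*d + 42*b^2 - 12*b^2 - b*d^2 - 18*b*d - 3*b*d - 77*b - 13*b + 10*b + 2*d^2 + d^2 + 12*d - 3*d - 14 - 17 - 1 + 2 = b^2*(6*d + 30) + b*(-d^2 - 21*d - 80) + 3*d^2 + 9*d - 30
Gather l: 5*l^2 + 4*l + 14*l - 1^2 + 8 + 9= 5*l^2 + 18*l + 16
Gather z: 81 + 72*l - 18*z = 72*l - 18*z + 81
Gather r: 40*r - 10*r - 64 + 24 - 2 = 30*r - 42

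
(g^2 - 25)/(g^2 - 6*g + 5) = (g + 5)/(g - 1)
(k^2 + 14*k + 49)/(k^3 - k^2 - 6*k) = (k^2 + 14*k + 49)/(k*(k^2 - k - 6))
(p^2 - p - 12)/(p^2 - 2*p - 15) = (p - 4)/(p - 5)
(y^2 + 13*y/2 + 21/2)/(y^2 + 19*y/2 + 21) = (y + 3)/(y + 6)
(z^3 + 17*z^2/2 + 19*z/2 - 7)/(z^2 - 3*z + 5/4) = 2*(z^2 + 9*z + 14)/(2*z - 5)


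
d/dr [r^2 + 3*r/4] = 2*r + 3/4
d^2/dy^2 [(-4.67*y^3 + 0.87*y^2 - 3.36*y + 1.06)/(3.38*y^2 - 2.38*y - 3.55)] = (-227.750868*y^3 - 101.447016*y^2 - 646.184274*y + 116.152038)/(38.614472*y^6 - 81.570216*y^5 - 64.232844*y^4 + 157.864448*y^3 + 67.46349*y^2 - 89.98185*y - 44.738875)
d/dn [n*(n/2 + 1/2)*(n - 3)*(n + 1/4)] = 2*n^3 - 21*n^2/8 - 7*n/2 - 3/8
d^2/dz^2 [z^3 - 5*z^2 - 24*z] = 6*z - 10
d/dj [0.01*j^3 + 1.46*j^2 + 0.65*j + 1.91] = 0.03*j^2 + 2.92*j + 0.65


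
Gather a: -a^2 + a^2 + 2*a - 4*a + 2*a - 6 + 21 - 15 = 0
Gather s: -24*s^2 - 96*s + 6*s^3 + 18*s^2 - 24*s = 6*s^3 - 6*s^2 - 120*s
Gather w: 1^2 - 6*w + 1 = 2 - 6*w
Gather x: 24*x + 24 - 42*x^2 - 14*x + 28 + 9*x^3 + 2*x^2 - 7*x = 9*x^3 - 40*x^2 + 3*x + 52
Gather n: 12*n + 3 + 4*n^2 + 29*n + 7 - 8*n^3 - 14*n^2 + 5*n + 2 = -8*n^3 - 10*n^2 + 46*n + 12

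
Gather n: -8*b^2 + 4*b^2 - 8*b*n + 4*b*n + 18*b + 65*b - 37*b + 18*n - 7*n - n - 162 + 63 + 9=-4*b^2 + 46*b + n*(10 - 4*b) - 90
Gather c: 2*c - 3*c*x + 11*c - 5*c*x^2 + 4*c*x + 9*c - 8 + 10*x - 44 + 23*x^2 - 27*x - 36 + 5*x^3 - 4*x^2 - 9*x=c*(-5*x^2 + x + 22) + 5*x^3 + 19*x^2 - 26*x - 88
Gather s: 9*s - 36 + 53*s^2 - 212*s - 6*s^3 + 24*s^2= -6*s^3 + 77*s^2 - 203*s - 36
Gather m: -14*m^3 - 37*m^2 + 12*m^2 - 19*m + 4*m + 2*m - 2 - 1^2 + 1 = -14*m^3 - 25*m^2 - 13*m - 2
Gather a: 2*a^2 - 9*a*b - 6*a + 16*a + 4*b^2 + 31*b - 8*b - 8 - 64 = 2*a^2 + a*(10 - 9*b) + 4*b^2 + 23*b - 72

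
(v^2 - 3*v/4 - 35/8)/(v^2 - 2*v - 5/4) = (4*v + 7)/(2*(2*v + 1))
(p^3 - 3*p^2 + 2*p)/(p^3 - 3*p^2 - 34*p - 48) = p*(-p^2 + 3*p - 2)/(-p^3 + 3*p^2 + 34*p + 48)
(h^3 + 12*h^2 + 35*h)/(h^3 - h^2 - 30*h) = (h + 7)/(h - 6)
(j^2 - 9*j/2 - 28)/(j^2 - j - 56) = (j + 7/2)/(j + 7)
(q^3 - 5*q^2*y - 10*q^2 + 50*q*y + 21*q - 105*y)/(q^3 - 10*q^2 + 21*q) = (q - 5*y)/q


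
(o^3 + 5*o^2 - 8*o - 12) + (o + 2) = o^3 + 5*o^2 - 7*o - 10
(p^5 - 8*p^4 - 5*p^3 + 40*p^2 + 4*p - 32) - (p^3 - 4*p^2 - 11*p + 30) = p^5 - 8*p^4 - 6*p^3 + 44*p^2 + 15*p - 62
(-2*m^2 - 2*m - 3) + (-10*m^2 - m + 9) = -12*m^2 - 3*m + 6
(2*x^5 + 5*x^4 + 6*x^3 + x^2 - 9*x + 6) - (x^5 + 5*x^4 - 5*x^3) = x^5 + 11*x^3 + x^2 - 9*x + 6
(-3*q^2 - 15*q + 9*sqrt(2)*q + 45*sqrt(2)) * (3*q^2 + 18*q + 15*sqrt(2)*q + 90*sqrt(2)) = -9*q^4 - 99*q^3 - 18*sqrt(2)*q^3 - 198*sqrt(2)*q^2 - 540*sqrt(2)*q + 2970*q + 8100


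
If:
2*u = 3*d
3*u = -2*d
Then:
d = 0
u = 0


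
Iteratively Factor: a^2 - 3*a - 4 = (a - 4)*(a + 1)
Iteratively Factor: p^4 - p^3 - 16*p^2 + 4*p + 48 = (p + 2)*(p^3 - 3*p^2 - 10*p + 24) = (p - 4)*(p + 2)*(p^2 + p - 6) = (p - 4)*(p - 2)*(p + 2)*(p + 3)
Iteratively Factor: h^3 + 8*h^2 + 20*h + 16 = (h + 2)*(h^2 + 6*h + 8) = (h + 2)^2*(h + 4)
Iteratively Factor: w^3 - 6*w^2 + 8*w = (w - 4)*(w^2 - 2*w) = (w - 4)*(w - 2)*(w)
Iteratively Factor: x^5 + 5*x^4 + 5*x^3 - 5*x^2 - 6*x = (x + 1)*(x^4 + 4*x^3 + x^2 - 6*x) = (x + 1)*(x + 3)*(x^3 + x^2 - 2*x) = (x + 1)*(x + 2)*(x + 3)*(x^2 - x) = x*(x + 1)*(x + 2)*(x + 3)*(x - 1)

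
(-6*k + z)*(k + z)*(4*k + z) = -24*k^3 - 26*k^2*z - k*z^2 + z^3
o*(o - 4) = o^2 - 4*o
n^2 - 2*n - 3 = (n - 3)*(n + 1)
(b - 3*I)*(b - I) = b^2 - 4*I*b - 3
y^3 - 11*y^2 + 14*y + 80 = (y - 8)*(y - 5)*(y + 2)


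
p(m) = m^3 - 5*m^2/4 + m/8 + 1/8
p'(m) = 3*m^2 - 5*m/2 + 1/8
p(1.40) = 0.59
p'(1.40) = 2.50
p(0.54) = -0.01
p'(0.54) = -0.35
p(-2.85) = -33.53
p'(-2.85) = 31.62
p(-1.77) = -9.56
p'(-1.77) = 13.95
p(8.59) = 542.80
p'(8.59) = 200.01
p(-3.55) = -60.81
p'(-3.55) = 46.81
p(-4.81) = -140.68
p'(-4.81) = 81.56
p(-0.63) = -0.70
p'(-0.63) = 2.89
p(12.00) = 1549.62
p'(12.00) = 402.12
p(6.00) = 171.88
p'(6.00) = 93.12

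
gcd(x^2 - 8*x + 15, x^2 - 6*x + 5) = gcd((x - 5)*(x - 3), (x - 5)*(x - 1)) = x - 5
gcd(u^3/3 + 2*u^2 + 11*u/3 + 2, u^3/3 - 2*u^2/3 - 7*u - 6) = u^2 + 4*u + 3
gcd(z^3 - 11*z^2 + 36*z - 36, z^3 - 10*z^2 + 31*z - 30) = z^2 - 5*z + 6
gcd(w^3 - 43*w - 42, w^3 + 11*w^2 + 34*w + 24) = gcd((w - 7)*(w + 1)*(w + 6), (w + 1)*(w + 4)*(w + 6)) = w^2 + 7*w + 6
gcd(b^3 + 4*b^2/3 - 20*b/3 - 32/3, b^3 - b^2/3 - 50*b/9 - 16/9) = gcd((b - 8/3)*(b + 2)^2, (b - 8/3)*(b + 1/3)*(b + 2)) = b^2 - 2*b/3 - 16/3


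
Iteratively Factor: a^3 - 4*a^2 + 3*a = (a - 3)*(a^2 - a) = a*(a - 3)*(a - 1)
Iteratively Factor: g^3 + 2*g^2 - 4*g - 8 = (g - 2)*(g^2 + 4*g + 4) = (g - 2)*(g + 2)*(g + 2)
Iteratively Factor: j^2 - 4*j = (j - 4)*(j)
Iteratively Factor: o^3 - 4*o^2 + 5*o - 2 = (o - 1)*(o^2 - 3*o + 2) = (o - 1)^2*(o - 2)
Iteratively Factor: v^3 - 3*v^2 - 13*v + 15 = (v + 3)*(v^2 - 6*v + 5) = (v - 5)*(v + 3)*(v - 1)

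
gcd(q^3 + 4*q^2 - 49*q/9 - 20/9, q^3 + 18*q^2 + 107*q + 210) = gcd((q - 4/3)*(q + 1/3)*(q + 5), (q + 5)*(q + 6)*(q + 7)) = q + 5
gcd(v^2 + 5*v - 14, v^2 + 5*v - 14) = v^2 + 5*v - 14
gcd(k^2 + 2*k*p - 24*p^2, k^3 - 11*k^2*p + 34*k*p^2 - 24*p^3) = -k + 4*p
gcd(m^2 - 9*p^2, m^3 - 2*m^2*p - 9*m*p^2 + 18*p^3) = -m^2 + 9*p^2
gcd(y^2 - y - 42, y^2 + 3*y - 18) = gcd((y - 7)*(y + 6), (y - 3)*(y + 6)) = y + 6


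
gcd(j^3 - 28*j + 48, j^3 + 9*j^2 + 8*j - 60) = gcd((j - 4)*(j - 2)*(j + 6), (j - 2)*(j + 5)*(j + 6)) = j^2 + 4*j - 12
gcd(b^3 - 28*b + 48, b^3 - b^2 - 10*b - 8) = b - 4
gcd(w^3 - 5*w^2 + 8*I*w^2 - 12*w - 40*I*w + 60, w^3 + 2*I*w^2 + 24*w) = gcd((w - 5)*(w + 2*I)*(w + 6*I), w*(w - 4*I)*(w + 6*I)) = w + 6*I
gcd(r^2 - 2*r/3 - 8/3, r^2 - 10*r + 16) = r - 2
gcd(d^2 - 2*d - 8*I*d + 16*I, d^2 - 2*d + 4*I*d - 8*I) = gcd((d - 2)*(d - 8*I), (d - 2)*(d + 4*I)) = d - 2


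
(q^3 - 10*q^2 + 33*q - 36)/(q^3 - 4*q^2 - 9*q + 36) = (q - 3)/(q + 3)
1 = 1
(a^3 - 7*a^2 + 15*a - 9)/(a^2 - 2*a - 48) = (-a^3 + 7*a^2 - 15*a + 9)/(-a^2 + 2*a + 48)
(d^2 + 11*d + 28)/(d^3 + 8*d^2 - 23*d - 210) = (d + 4)/(d^2 + d - 30)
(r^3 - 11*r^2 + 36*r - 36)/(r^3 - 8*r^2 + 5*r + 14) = (r^2 - 9*r + 18)/(r^2 - 6*r - 7)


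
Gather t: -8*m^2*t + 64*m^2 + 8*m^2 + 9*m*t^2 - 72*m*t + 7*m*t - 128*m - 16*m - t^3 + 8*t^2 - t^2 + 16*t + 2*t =72*m^2 - 144*m - t^3 + t^2*(9*m + 7) + t*(-8*m^2 - 65*m + 18)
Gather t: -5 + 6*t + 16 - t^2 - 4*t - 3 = -t^2 + 2*t + 8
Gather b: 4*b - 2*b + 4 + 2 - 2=2*b + 4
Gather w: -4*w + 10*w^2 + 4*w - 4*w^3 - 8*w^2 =-4*w^3 + 2*w^2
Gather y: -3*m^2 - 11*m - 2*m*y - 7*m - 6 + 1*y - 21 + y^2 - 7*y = -3*m^2 - 18*m + y^2 + y*(-2*m - 6) - 27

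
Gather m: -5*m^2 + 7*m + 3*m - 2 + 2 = -5*m^2 + 10*m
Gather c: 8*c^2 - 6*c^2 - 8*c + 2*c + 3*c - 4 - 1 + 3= 2*c^2 - 3*c - 2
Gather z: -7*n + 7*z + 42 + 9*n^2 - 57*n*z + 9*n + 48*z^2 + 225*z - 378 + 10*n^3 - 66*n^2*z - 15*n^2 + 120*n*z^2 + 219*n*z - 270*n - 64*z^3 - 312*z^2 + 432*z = 10*n^3 - 6*n^2 - 268*n - 64*z^3 + z^2*(120*n - 264) + z*(-66*n^2 + 162*n + 664) - 336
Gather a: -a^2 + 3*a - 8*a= -a^2 - 5*a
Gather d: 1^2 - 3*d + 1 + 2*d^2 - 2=2*d^2 - 3*d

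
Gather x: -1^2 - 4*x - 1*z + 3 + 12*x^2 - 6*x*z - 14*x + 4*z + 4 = 12*x^2 + x*(-6*z - 18) + 3*z + 6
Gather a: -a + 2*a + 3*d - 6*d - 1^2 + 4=a - 3*d + 3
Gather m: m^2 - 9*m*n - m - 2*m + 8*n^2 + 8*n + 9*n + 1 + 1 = m^2 + m*(-9*n - 3) + 8*n^2 + 17*n + 2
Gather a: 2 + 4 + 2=8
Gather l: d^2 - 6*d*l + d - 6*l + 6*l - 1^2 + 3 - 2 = d^2 - 6*d*l + d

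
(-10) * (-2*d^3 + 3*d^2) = 20*d^3 - 30*d^2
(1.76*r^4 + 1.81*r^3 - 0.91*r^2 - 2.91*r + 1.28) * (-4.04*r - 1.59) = -7.1104*r^5 - 10.1108*r^4 + 0.7985*r^3 + 13.2033*r^2 - 0.544299999999999*r - 2.0352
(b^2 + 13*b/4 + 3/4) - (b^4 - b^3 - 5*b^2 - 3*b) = -b^4 + b^3 + 6*b^2 + 25*b/4 + 3/4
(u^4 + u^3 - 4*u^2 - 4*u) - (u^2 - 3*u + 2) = u^4 + u^3 - 5*u^2 - u - 2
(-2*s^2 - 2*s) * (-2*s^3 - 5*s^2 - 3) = 4*s^5 + 14*s^4 + 10*s^3 + 6*s^2 + 6*s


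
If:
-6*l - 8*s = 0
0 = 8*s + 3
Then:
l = 1/2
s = -3/8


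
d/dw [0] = 0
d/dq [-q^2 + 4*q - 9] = 4 - 2*q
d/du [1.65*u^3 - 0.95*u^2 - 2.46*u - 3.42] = 4.95*u^2 - 1.9*u - 2.46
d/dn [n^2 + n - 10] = 2*n + 1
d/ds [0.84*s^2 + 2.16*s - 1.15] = 1.68*s + 2.16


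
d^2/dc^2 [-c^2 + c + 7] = -2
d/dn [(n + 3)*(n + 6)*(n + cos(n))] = -(n + 3)*(n + 6)*(sin(n) - 1) + (n + 3)*(n + cos(n)) + (n + 6)*(n + cos(n))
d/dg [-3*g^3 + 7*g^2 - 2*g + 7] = -9*g^2 + 14*g - 2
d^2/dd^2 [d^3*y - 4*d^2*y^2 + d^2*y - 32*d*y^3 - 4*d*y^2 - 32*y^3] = 2*y*(3*d - 4*y + 1)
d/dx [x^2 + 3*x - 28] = 2*x + 3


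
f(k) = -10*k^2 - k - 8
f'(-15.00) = 299.00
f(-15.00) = -2243.00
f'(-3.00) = 59.00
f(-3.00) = -95.00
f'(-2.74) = 53.80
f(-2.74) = -80.34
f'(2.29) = -46.80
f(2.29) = -62.73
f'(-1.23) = 23.60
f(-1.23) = -21.90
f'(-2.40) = 47.00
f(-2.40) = -63.20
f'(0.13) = -3.60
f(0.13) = -8.30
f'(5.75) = -116.00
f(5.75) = -344.38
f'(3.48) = -70.60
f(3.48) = -132.58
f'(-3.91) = 77.20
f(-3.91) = -156.97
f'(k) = -20*k - 1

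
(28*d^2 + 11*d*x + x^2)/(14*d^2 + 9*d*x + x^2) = (4*d + x)/(2*d + x)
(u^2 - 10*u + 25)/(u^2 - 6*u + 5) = (u - 5)/(u - 1)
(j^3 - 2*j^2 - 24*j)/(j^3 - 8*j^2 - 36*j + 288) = j*(j + 4)/(j^2 - 2*j - 48)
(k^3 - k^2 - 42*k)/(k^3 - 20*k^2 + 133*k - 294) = k*(k + 6)/(k^2 - 13*k + 42)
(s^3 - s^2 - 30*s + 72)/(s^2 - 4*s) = s + 3 - 18/s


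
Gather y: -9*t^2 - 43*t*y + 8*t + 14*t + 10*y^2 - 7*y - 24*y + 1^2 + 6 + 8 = -9*t^2 + 22*t + 10*y^2 + y*(-43*t - 31) + 15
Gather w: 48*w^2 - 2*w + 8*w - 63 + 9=48*w^2 + 6*w - 54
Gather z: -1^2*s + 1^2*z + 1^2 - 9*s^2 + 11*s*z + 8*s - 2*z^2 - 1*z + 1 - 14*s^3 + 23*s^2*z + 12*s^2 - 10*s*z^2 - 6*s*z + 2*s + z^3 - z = -14*s^3 + 3*s^2 + 9*s + z^3 + z^2*(-10*s - 2) + z*(23*s^2 + 5*s - 1) + 2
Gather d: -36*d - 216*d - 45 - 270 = -252*d - 315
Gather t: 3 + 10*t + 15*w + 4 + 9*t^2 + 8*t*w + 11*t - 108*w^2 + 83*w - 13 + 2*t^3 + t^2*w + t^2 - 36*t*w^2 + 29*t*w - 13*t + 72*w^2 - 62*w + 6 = 2*t^3 + t^2*(w + 10) + t*(-36*w^2 + 37*w + 8) - 36*w^2 + 36*w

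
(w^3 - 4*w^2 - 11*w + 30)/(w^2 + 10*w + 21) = (w^2 - 7*w + 10)/(w + 7)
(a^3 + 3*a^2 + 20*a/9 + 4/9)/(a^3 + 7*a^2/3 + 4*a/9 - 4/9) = (3*a + 1)/(3*a - 1)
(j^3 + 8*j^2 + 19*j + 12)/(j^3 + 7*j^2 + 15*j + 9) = (j + 4)/(j + 3)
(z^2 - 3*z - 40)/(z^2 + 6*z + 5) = (z - 8)/(z + 1)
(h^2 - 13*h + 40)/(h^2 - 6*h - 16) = (h - 5)/(h + 2)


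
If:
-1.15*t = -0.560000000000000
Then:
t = 0.49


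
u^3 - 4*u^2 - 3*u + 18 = (u - 3)^2*(u + 2)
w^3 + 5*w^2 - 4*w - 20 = (w - 2)*(w + 2)*(w + 5)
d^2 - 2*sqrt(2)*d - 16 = (d - 4*sqrt(2))*(d + 2*sqrt(2))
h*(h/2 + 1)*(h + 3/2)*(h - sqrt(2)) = h^4/2 - sqrt(2)*h^3/2 + 7*h^3/4 - 7*sqrt(2)*h^2/4 + 3*h^2/2 - 3*sqrt(2)*h/2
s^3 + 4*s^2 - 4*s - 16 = (s - 2)*(s + 2)*(s + 4)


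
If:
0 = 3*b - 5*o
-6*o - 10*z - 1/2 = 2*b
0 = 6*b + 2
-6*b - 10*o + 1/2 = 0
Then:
No Solution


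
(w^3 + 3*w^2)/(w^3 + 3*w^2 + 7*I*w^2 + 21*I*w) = w/(w + 7*I)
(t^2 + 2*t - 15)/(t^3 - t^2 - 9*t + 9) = (t + 5)/(t^2 + 2*t - 3)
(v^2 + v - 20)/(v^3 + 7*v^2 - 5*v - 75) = (v - 4)/(v^2 + 2*v - 15)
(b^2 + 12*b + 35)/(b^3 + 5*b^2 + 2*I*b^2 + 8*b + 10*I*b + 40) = (b + 7)/(b^2 + 2*I*b + 8)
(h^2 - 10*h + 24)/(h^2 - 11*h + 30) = (h - 4)/(h - 5)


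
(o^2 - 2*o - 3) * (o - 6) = o^3 - 8*o^2 + 9*o + 18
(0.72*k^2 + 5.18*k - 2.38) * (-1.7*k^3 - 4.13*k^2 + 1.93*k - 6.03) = -1.224*k^5 - 11.7796*k^4 - 15.9578*k^3 + 15.4852*k^2 - 35.8288*k + 14.3514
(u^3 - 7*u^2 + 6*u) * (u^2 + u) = u^5 - 6*u^4 - u^3 + 6*u^2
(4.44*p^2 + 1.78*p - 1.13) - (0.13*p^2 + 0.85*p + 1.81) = 4.31*p^2 + 0.93*p - 2.94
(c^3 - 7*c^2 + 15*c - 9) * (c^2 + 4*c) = c^5 - 3*c^4 - 13*c^3 + 51*c^2 - 36*c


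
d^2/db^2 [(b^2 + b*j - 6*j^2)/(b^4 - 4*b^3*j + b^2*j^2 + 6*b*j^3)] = 2*(3*b^5 + 12*b^4*j - 41*b^3*j^2 + 9*b^2*j^3 + 54*b*j^4 + 27*j^5)/(b^3*(b^6 - 6*b^5*j + 3*b^4*j^2 + 28*b^3*j^3 - 9*b^2*j^4 - 54*b*j^5 - 27*j^6))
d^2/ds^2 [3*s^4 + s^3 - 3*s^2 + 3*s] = 36*s^2 + 6*s - 6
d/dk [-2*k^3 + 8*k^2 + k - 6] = -6*k^2 + 16*k + 1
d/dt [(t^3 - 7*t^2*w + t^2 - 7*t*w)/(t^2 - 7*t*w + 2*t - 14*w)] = (t^2 + 4*t + 2)/(t^2 + 4*t + 4)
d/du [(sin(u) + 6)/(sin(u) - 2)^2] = -(sin(u) + 14)*cos(u)/(sin(u) - 2)^3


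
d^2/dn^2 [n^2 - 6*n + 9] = 2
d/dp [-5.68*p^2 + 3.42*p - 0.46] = 3.42 - 11.36*p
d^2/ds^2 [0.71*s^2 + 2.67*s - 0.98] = 1.42000000000000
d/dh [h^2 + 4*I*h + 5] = 2*h + 4*I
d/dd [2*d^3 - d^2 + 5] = 2*d*(3*d - 1)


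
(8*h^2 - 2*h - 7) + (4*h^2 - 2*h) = 12*h^2 - 4*h - 7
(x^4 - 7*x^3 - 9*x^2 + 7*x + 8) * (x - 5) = x^5 - 12*x^4 + 26*x^3 + 52*x^2 - 27*x - 40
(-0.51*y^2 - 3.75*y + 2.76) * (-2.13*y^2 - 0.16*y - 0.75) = 1.0863*y^4 + 8.0691*y^3 - 4.8963*y^2 + 2.3709*y - 2.07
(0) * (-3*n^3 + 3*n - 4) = 0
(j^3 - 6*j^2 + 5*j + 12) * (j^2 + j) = j^5 - 5*j^4 - j^3 + 17*j^2 + 12*j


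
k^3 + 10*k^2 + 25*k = k*(k + 5)^2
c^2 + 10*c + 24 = (c + 4)*(c + 6)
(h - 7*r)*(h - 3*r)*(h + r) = h^3 - 9*h^2*r + 11*h*r^2 + 21*r^3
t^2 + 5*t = t*(t + 5)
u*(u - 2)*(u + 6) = u^3 + 4*u^2 - 12*u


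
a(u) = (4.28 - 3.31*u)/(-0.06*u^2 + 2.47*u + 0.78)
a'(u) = (4.28 - 3.31*u)*(0.12*u - 2.47)/(-0.06*u^2 + 2.47*u + 0.78)^2 - 3.31/(-0.06*u^2 + 2.47*u + 0.78) = (-0.1986*u^2 + 0.5136*u - 13.1534)/(0.0036*u^4 - 0.2964*u^3 + 6.0073*u^2 + 3.8532*u + 0.6084)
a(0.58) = 1.08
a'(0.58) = -2.69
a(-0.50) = -12.63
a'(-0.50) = -60.93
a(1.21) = 0.07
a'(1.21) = -0.95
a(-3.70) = -1.80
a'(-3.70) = -0.21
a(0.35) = 1.91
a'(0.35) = -4.85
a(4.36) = -0.98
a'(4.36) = -0.14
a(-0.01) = 5.71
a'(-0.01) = -23.07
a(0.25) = 2.48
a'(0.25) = -6.71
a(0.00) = 5.49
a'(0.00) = -21.62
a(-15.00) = -1.08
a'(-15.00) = -0.03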